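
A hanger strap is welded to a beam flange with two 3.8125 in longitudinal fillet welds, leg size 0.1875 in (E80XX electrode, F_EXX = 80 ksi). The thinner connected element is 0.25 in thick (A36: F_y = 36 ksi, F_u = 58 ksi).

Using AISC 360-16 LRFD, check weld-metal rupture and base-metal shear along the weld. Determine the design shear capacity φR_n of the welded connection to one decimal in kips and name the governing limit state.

Weld metal: throat = 0.707×0.1875 = 0.13256 in, L = 2×3.8125 = 7.625 in. φR_n = 0.75 × 0.6 × 80 × 0.13256 × 7.625 = 36.4 kips.
Base metal shear (0.25 in plate): yield φR_n = 1.0×0.6×36×0.25×7.625 = 41.2 kips; rupture φR_n = 0.75×0.6×58×0.25×7.625 = 49.8 kips; take 41.2 kips (yield).
Governing: min(36.4, 41.2) = 36.4 kips → weld metal.

36.4 kips (weld metal governs)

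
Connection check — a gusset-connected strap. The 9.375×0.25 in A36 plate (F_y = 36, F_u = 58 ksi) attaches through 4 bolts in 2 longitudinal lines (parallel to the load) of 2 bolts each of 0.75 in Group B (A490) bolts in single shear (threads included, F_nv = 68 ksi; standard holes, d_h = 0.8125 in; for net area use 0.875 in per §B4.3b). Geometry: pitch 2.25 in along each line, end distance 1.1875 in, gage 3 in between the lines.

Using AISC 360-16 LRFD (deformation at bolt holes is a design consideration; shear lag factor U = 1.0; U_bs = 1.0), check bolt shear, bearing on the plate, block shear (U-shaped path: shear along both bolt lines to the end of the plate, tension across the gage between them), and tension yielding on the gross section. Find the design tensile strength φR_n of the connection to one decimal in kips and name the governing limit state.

50.8 kips (block shear governs)

Bolt shear: A_b = π(0.75)²/4 = 0.44179 in². φR_n = 0.75 × 68 × 0.44179 × 4 × 1 = 90.1 kips.
Bearing (0.25 in plate, F_u = 58 ksi): end bolts L_c = 1.1875 − 0.8125/2 = 0.78125, R_n = min(1.2×0.78125×0.25×58, 2.4×0.75×0.25×58) = 13.594 kips/bolt; interior L_c = 2.25 − 0.8125 = 1.4375, R_n = 25.013 kips/bolt. φR_n = 0.75 × (2×13.594 + 2×25.013) = 57.9 kips.
Block shear: shear path 2×[1.1875+1×2.25] = 2×3.4375 in, A_gv = 1.7188, A_nv = 2×(3.4375 − 1.5×0.875)×0.25 = 1.0625 in²; tension across gage: (3 − 1×0.875)×0.25 = 0.53125 in². R_n = min(0.6×58×1.0625, 0.6×36×1.7188) + 1.0×58×0.53125 = min(36.975, 37.126) + 30.813 = 67.788 kips. φR_n = 0.75 × 67.788 = 50.8 kips.
Tension yield (gross): A_g = 9.375×0.25 = 2.3438 in². φR_n = 0.90 × 36 × 2.3438 = 75.9 kips.
Governing: min(90.1, 57.9, 50.8, 75.9) = 50.8 kips → block shear.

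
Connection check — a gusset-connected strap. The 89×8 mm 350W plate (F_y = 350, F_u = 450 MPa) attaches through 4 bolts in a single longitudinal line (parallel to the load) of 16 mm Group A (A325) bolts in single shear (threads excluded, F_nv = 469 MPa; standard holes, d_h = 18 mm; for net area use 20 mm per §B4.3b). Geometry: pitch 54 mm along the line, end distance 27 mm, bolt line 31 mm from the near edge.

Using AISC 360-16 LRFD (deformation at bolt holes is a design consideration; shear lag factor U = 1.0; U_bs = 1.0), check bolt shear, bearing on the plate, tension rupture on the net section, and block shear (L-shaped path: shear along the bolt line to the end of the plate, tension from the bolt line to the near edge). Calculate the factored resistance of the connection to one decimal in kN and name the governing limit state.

186.3 kN (net-section rupture governs)

Bolt shear: A_b = π(16)²/4 = 201.06 mm². φR_n = 0.75 × 469 × 201.06 × 4 × 1 = 282.9 kN.
Bearing (8 mm plate, F_u = 450 MPa): end bolts L_c = 27 − 18/2 = 18, R_n = min(1.2×18×8×450, 2.4×16×8×450) = 77.76 kN/bolt; interior L_c = 54 − 18 = 36, R_n = 138.24 kN/bolt. φR_n = 0.75 × (1×77.76 + 3×138.24) = 369.4 kN.
Tension rupture (net): A_n = (89 − 1×20)×8 = 552 mm² (U = 1.0, A_e = A_n). φR_n = 0.75 × 450 × 552 = 186.3 kN.
Block shear: shear path 1×[27+3×54] = 1×189 mm, A_gv = 1512, A_nv = 1×(189 − 3.5×20)×8 = 952 mm²; tension to near edge: (31 − 0.5×20)×8 = 168 mm². R_n = min(0.6×450×952, 0.6×350×1512) + 1.0×450×168 = min(257.04, 317.52) + 75.6 = 332.64 kN. φR_n = 0.75 × 332.64 = 249.5 kN.
Governing: min(282.9, 369.4, 186.3, 249.5) = 186.3 kN → net-section rupture.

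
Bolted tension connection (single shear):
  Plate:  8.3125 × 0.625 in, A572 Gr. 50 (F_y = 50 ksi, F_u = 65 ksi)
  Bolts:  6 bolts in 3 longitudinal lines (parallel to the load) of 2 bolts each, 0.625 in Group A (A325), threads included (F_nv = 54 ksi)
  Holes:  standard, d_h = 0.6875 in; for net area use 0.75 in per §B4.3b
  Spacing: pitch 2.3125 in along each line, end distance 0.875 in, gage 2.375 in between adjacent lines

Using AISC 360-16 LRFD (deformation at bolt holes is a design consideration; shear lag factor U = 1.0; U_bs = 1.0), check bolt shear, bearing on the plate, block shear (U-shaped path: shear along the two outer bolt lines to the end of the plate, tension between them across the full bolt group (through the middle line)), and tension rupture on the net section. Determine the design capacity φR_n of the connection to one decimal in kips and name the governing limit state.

74.6 kips (bolt shear governs)

Bolt shear: A_b = π(0.625)²/4 = 0.3068 in². φR_n = 0.75 × 54 × 0.3068 × 6 × 1 = 74.6 kips.
Bearing (0.625 in plate, F_u = 65 ksi): end bolts L_c = 0.875 − 0.6875/2 = 0.53125, R_n = min(1.2×0.53125×0.625×65, 2.4×0.625×0.625×65) = 25.898 kips/bolt; interior L_c = 2.3125 − 0.6875 = 1.625, R_n = 60.938 kips/bolt. φR_n = 0.75 × (3×25.898 + 3×60.938) = 195.4 kips.
Block shear: shear path 2×[0.875+1×2.3125] = 2×3.1875 in, A_gv = 3.9844, A_nv = 2×(3.1875 − 1.5×0.75)×0.625 = 2.5781 in²; tension across gage: (4.75 − 2×0.75)×0.625 = 2.0313 in². R_n = min(0.6×65×2.5781, 0.6×50×3.9844) + 1.0×65×2.0313 = min(100.55, 119.53) + 132.03 = 232.58 kips. φR_n = 0.75 × 232.58 = 174.4 kips.
Tension rupture (net): A_n = (8.3125 − 3×0.75)×0.625 = 3.7891 in² (U = 1.0, A_e = A_n). φR_n = 0.75 × 65 × 3.7891 = 184.7 kips.
Governing: min(74.6, 195.4, 174.4, 184.7) = 74.6 kips → bolt shear.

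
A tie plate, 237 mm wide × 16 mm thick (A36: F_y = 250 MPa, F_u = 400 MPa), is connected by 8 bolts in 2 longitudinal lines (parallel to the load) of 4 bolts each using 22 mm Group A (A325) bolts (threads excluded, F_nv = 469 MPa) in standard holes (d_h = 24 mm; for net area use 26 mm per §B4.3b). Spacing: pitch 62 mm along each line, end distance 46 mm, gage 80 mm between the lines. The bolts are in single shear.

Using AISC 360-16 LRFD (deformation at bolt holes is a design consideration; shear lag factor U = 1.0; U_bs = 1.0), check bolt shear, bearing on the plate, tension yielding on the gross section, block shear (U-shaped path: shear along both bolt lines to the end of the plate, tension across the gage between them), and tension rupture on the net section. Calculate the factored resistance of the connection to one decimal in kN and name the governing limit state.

Bolt shear: A_b = π(22)²/4 = 380.13 mm². φR_n = 0.75 × 469 × 380.13 × 8 × 1 = 1069.7 kN.
Bearing (16 mm plate, F_u = 400 MPa): end bolts L_c = 46 − 24/2 = 34, R_n = min(1.2×34×16×400, 2.4×22×16×400) = 261.12 kN/bolt; interior L_c = 62 − 24 = 38, R_n = 291.84 kN/bolt. φR_n = 0.75 × (2×261.12 + 6×291.84) = 1705.0 kN.
Tension yield (gross): A_g = 237×16 = 3792 mm². φR_n = 0.90 × 250 × 3792 = 853.2 kN.
Block shear: shear path 2×[46+3×62] = 2×232 mm, A_gv = 7424, A_nv = 2×(232 − 3.5×26)×16 = 4512 mm²; tension across gage: (80 − 1×26)×16 = 864 mm². R_n = min(0.6×400×4512, 0.6×250×7424) + 1.0×400×864 = min(1082.9, 1113.6) + 345.6 = 1428.5 kN. φR_n = 0.75 × 1428.5 = 1071.4 kN.
Tension rupture (net): A_n = (237 − 2×26)×16 = 2960 mm² (U = 1.0, A_e = A_n). φR_n = 0.75 × 400 × 2960 = 888.0 kN.
Governing: min(1069.7, 1705.0, 853.2, 1071.4, 888.0) = 853.2 kN → gross-section yield.

853.2 kN (gross-section yield governs)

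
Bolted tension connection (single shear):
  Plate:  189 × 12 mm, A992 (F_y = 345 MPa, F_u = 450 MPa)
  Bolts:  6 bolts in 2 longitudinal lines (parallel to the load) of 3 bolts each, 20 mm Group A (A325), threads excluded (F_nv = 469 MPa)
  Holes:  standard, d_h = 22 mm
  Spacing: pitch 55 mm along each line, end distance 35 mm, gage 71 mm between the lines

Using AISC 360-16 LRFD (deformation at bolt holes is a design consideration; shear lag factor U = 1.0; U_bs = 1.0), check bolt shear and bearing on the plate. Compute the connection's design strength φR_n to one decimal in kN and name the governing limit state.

663.0 kN (bolt shear governs)

Bolt shear: A_b = π(20)²/4 = 314.16 mm². φR_n = 0.75 × 469 × 314.16 × 6 × 1 = 663.0 kN.
Bearing (12 mm plate, F_u = 450 MPa): end bolts L_c = 35 − 22/2 = 24, R_n = min(1.2×24×12×450, 2.4×20×12×450) = 155.52 kN/bolt; interior L_c = 55 − 22 = 33, R_n = 213.84 kN/bolt. φR_n = 0.75 × (2×155.52 + 4×213.84) = 874.8 kN.
Governing: min(663.0, 874.8) = 663.0 kN → bolt shear.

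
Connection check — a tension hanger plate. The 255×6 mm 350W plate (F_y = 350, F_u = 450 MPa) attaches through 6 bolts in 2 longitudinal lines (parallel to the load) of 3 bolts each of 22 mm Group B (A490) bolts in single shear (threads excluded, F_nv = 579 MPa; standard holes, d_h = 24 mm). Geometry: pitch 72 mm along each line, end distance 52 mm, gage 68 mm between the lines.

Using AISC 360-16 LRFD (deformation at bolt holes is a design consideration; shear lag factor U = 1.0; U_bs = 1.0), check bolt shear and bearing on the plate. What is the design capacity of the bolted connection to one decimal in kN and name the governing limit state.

Bolt shear: A_b = π(22)²/4 = 380.13 mm². φR_n = 0.75 × 579 × 380.13 × 6 × 1 = 990.4 kN.
Bearing (6 mm plate, F_u = 450 MPa): end bolts L_c = 52 − 24/2 = 40, R_n = min(1.2×40×6×450, 2.4×22×6×450) = 129.6 kN/bolt; interior L_c = 72 − 24 = 48, R_n = 142.56 kN/bolt. φR_n = 0.75 × (2×129.6 + 4×142.56) = 622.1 kN.
Governing: min(990.4, 622.1) = 622.1 kN → bearing.

622.1 kN (bearing governs)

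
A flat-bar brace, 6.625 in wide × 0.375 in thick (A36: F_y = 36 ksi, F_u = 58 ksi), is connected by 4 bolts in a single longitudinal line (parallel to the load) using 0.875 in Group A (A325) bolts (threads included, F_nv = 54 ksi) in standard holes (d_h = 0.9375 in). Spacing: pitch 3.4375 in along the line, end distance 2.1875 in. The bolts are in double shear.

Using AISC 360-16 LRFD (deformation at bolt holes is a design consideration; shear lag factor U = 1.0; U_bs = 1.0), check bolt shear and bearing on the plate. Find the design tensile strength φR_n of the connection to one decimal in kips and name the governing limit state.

136.4 kips (bearing governs)

Bolt shear: A_b = π(0.875)²/4 = 0.60132 in². φR_n = 0.75 × 54 × 0.60132 × 4 × 2 = 194.8 kips.
Bearing (0.375 in plate, F_u = 58 ksi): end bolts L_c = 2.1875 − 0.9375/2 = 1.71875, R_n = min(1.2×1.71875×0.375×58, 2.4×0.875×0.375×58) = 44.859 kips/bolt; interior L_c = 3.4375 − 0.9375 = 2.5, R_n = 45.675 kips/bolt. φR_n = 0.75 × (1×44.859 + 3×45.675) = 136.4 kips.
Governing: min(194.8, 136.4) = 136.4 kips → bearing.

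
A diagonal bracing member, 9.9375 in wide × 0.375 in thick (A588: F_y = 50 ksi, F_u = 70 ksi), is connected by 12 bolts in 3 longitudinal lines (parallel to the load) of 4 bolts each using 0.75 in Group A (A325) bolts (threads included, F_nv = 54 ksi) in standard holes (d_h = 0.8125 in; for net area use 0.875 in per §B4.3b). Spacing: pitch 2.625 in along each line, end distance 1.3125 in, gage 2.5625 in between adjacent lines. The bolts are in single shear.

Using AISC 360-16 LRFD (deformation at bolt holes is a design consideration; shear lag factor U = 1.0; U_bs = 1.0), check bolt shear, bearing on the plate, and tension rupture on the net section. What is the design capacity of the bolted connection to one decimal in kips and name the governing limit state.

Bolt shear: A_b = π(0.75)²/4 = 0.44179 in². φR_n = 0.75 × 54 × 0.44179 × 12 × 1 = 214.7 kips.
Bearing (0.375 in plate, F_u = 70 ksi): end bolts L_c = 1.3125 − 0.8125/2 = 0.90625, R_n = min(1.2×0.90625×0.375×70, 2.4×0.75×0.375×70) = 28.547 kips/bolt; interior L_c = 2.625 − 0.8125 = 1.8125, R_n = 47.25 kips/bolt. φR_n = 0.75 × (3×28.547 + 9×47.25) = 383.2 kips.
Tension rupture (net): A_n = (9.9375 − 3×0.875)×0.375 = 2.7422 in² (U = 1.0, A_e = A_n). φR_n = 0.75 × 70 × 2.7422 = 144.0 kips.
Governing: min(214.7, 383.2, 144.0) = 144.0 kips → net-section rupture.

144.0 kips (net-section rupture governs)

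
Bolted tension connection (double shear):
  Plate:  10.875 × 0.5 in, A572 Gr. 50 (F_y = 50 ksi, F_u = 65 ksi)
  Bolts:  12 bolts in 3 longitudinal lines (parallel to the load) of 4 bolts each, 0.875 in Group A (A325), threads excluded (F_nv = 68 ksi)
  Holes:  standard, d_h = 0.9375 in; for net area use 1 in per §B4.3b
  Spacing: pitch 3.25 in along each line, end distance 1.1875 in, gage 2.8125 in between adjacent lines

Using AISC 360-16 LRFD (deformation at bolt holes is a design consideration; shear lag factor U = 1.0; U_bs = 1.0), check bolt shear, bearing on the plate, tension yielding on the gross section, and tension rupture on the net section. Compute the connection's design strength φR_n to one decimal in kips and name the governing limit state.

192.0 kips (net-section rupture governs)

Bolt shear: A_b = π(0.875)²/4 = 0.60132 in². φR_n = 0.75 × 68 × 0.60132 × 12 × 2 = 736.0 kips.
Bearing (0.5 in plate, F_u = 65 ksi): end bolts L_c = 1.1875 − 0.9375/2 = 0.71875, R_n = min(1.2×0.71875×0.5×65, 2.4×0.875×0.5×65) = 28.031 kips/bolt; interior L_c = 3.25 − 0.9375 = 2.3125, R_n = 68.25 kips/bolt. φR_n = 0.75 × (3×28.031 + 9×68.25) = 523.8 kips.
Tension yield (gross): A_g = 10.875×0.5 = 5.4375 in². φR_n = 0.90 × 50 × 5.4375 = 244.7 kips.
Tension rupture (net): A_n = (10.875 − 3×1)×0.5 = 3.9375 in² (U = 1.0, A_e = A_n). φR_n = 0.75 × 65 × 3.9375 = 192.0 kips.
Governing: min(736.0, 523.8, 244.7, 192.0) = 192.0 kips → net-section rupture.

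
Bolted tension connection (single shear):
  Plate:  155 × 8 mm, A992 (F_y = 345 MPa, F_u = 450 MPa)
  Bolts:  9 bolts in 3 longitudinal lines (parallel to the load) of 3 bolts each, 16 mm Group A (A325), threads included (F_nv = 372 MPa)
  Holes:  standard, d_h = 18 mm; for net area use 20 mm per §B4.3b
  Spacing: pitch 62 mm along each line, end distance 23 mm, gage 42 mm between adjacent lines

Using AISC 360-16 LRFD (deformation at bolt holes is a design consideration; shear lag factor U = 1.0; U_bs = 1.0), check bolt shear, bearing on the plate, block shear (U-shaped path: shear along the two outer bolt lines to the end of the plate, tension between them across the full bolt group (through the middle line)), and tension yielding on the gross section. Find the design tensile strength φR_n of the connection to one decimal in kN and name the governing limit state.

385.0 kN (gross-section yield governs)

Bolt shear: A_b = π(16)²/4 = 201.06 mm². φR_n = 0.75 × 372 × 201.06 × 9 × 1 = 504.9 kN.
Bearing (8 mm plate, F_u = 450 MPa): end bolts L_c = 23 − 18/2 = 14, R_n = min(1.2×14×8×450, 2.4×16×8×450) = 60.48 kN/bolt; interior L_c = 62 − 18 = 44, R_n = 138.24 kN/bolt. φR_n = 0.75 × (3×60.48 + 6×138.24) = 758.2 kN.
Block shear: shear path 2×[23+2×62] = 2×147 mm, A_gv = 2352, A_nv = 2×(147 − 2.5×20)×8 = 1552 mm²; tension across gage: (84 − 2×20)×8 = 352 mm². R_n = min(0.6×450×1552, 0.6×345×2352) + 1.0×450×352 = min(419.04, 486.86) + 158.4 = 577.44 kN. φR_n = 0.75 × 577.44 = 433.1 kN.
Tension yield (gross): A_g = 155×8 = 1240 mm². φR_n = 0.90 × 345 × 1240 = 385.0 kN.
Governing: min(504.9, 758.2, 433.1, 385.0) = 385.0 kN → gross-section yield.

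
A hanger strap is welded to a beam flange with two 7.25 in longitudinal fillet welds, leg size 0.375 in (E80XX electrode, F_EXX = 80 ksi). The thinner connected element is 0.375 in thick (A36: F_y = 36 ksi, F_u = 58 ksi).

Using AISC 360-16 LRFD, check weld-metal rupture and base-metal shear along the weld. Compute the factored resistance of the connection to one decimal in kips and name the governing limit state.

117.5 kips (base-metal shear governs)

Weld metal: throat = 0.707×0.375 = 0.26513 in, L = 2×7.25 = 14.5 in. φR_n = 0.75 × 0.6 × 80 × 0.26513 × 14.5 = 138.4 kips.
Base metal shear (0.375 in plate): yield φR_n = 1.0×0.6×36×0.375×14.5 = 117.5 kips; rupture φR_n = 0.75×0.6×58×0.375×14.5 = 141.9 kips; take 117.5 kips (yield).
Governing: min(138.4, 117.5) = 117.5 kips → base-metal shear.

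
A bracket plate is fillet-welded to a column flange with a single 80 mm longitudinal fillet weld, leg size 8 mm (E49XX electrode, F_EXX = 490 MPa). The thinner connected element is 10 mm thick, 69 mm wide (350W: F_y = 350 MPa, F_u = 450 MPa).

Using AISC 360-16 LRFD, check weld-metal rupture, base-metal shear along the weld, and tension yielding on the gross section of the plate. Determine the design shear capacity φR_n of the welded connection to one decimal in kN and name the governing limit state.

99.8 kN (weld metal governs)

Weld metal: throat = 0.707×8 = 5.656 mm, L = 80 mm. φR_n = 0.75 × 0.6 × 490 × 5.656 × 80 = 99.8 kN.
Base metal shear (10 mm plate): yield φR_n = 1.0×0.6×350×10×80 = 168.0 kN; rupture φR_n = 0.75×0.6×450×10×80 = 162.0 kN; take 162.0 kN (rupture).
Tension yield (gross): A_g = 69×10 = 690 mm². φR_n = 0.90 × 350 × 690 = 217.4 kN.
Governing: min(99.8, 162.0, 217.4) = 99.8 kN → weld metal.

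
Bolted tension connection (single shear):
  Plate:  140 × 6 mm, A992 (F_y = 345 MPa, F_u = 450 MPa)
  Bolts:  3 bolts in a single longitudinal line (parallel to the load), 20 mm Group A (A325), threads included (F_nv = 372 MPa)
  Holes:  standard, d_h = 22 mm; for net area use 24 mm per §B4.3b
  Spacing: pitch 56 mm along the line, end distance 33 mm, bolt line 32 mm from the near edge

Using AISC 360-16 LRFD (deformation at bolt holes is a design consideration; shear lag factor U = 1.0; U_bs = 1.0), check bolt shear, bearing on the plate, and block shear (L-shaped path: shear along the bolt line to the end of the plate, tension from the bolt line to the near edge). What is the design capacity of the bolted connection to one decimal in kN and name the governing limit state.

Bolt shear: A_b = π(20)²/4 = 314.16 mm². φR_n = 0.75 × 372 × 314.16 × 3 × 1 = 263.0 kN.
Bearing (6 mm plate, F_u = 450 MPa): end bolts L_c = 33 − 22/2 = 22, R_n = min(1.2×22×6×450, 2.4×20×6×450) = 71.28 kN/bolt; interior L_c = 56 − 22 = 34, R_n = 110.16 kN/bolt. φR_n = 0.75 × (1×71.28 + 2×110.16) = 218.7 kN.
Block shear: shear path 1×[33+2×56] = 1×145 mm, A_gv = 870, A_nv = 1×(145 − 2.5×24)×6 = 510 mm²; tension to near edge: (32 − 0.5×24)×6 = 120 mm². R_n = min(0.6×450×510, 0.6×345×870) + 1.0×450×120 = min(137.7, 180.09) + 54 = 191.7 kN. φR_n = 0.75 × 191.7 = 143.8 kN.
Governing: min(263.0, 218.7, 143.8) = 143.8 kN → block shear.

143.8 kN (block shear governs)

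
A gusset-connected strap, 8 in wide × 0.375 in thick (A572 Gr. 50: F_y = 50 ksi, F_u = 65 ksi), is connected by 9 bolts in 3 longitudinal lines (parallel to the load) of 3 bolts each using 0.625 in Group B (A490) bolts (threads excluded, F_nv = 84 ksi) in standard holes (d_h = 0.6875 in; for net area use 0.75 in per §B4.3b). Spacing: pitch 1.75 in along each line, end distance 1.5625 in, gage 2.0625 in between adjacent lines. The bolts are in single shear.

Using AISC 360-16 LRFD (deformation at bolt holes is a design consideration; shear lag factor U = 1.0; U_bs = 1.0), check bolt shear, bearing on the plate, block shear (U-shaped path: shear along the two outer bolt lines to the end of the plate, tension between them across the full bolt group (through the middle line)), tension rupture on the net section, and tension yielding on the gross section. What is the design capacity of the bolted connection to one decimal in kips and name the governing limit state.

Bolt shear: A_b = π(0.625)²/4 = 0.3068 in². φR_n = 0.75 × 84 × 0.3068 × 9 × 1 = 174.0 kips.
Bearing (0.375 in plate, F_u = 65 ksi): end bolts L_c = 1.5625 − 0.6875/2 = 1.21875, R_n = min(1.2×1.21875×0.375×65, 2.4×0.625×0.375×65) = 35.648 kips/bolt; interior L_c = 1.75 − 0.6875 = 1.0625, R_n = 31.078 kips/bolt. φR_n = 0.75 × (3×35.648 + 6×31.078) = 220.1 kips.
Block shear: shear path 2×[1.5625+2×1.75] = 2×5.0625 in, A_gv = 3.7969, A_nv = 2×(5.0625 − 2.5×0.75)×0.375 = 2.3906 in²; tension across gage: (4.125 − 2×0.75)×0.375 = 0.98438 in². R_n = min(0.6×65×2.3906, 0.6×50×3.7969) + 1.0×65×0.98438 = min(93.233, 113.91) + 63.985 = 157.22 kips. φR_n = 0.75 × 157.22 = 117.9 kips.
Tension rupture (net): A_n = (8 − 3×0.75)×0.375 = 2.1563 in² (U = 1.0, A_e = A_n). φR_n = 0.75 × 65 × 2.1563 = 105.1 kips.
Tension yield (gross): A_g = 8×0.375 = 3 in². φR_n = 0.90 × 50 × 3 = 135.0 kips.
Governing: min(174.0, 220.1, 117.9, 105.1, 135.0) = 105.1 kips → net-section rupture.

105.1 kips (net-section rupture governs)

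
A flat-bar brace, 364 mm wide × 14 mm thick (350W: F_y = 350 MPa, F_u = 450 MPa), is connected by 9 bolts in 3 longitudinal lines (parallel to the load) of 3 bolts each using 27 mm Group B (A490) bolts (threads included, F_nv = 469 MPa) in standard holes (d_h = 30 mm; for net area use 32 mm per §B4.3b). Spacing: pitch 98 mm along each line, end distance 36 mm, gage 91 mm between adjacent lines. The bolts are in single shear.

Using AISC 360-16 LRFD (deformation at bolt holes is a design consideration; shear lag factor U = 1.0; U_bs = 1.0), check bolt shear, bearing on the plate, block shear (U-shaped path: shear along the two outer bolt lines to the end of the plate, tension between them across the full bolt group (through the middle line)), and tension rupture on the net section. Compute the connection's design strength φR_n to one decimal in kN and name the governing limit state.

Bolt shear: A_b = π(27)²/4 = 572.56 mm². φR_n = 0.75 × 469 × 572.56 × 9 × 1 = 1812.6 kN.
Bearing (14 mm plate, F_u = 450 MPa): end bolts L_c = 36 − 30/2 = 21, R_n = min(1.2×21×14×450, 2.4×27×14×450) = 158.76 kN/bolt; interior L_c = 98 − 30 = 68, R_n = 408.24 kN/bolt. φR_n = 0.75 × (3×158.76 + 6×408.24) = 2194.3 kN.
Block shear: shear path 2×[36+2×98] = 2×232 mm, A_gv = 6496, A_nv = 2×(232 − 2.5×32)×14 = 4256 mm²; tension across gage: (182 − 2×32)×14 = 1652 mm². R_n = min(0.6×450×4256, 0.6×350×6496) + 1.0×450×1652 = min(1149.1, 1364.2) + 743.4 = 1892.5 kN. φR_n = 0.75 × 1892.5 = 1419.4 kN.
Tension rupture (net): A_n = (364 − 3×32)×14 = 3752 mm² (U = 1.0, A_e = A_n). φR_n = 0.75 × 450 × 3752 = 1266.3 kN.
Governing: min(1812.6, 2194.3, 1419.4, 1266.3) = 1266.3 kN → net-section rupture.

1266.3 kN (net-section rupture governs)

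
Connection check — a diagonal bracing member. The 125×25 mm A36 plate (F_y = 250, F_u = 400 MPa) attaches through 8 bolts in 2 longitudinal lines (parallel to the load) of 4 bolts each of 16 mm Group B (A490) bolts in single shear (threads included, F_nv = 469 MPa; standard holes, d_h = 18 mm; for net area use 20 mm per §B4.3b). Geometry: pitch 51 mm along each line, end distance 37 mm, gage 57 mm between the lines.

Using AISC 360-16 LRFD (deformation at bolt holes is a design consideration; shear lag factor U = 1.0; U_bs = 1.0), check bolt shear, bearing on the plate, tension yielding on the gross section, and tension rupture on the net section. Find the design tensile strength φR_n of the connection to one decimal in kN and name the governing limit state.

565.8 kN (bolt shear governs)

Bolt shear: A_b = π(16)²/4 = 201.06 mm². φR_n = 0.75 × 469 × 201.06 × 8 × 1 = 565.8 kN.
Bearing (25 mm plate, F_u = 400 MPa): end bolts L_c = 37 − 18/2 = 28, R_n = min(1.2×28×25×400, 2.4×16×25×400) = 336 kN/bolt; interior L_c = 51 − 18 = 33, R_n = 384 kN/bolt. φR_n = 0.75 × (2×336 + 6×384) = 2232.0 kN.
Tension yield (gross): A_g = 125×25 = 3125 mm². φR_n = 0.90 × 250 × 3125 = 703.1 kN.
Tension rupture (net): A_n = (125 − 2×20)×25 = 2125 mm² (U = 1.0, A_e = A_n). φR_n = 0.75 × 400 × 2125 = 637.5 kN.
Governing: min(565.8, 2232.0, 703.1, 637.5) = 565.8 kN → bolt shear.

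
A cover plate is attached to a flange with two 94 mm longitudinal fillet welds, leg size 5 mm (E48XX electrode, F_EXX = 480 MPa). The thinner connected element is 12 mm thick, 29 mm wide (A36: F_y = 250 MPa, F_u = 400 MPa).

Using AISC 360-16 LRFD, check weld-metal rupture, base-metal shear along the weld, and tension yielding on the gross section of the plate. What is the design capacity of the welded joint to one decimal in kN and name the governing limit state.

Weld metal: throat = 0.707×5 = 3.535 mm, L = 2×94 = 188 mm. φR_n = 0.75 × 0.6 × 480 × 3.535 × 188 = 143.5 kN.
Base metal shear (12 mm plate): yield φR_n = 1.0×0.6×250×12×188 = 338.4 kN; rupture φR_n = 0.75×0.6×400×12×188 = 406.1 kN; take 338.4 kN (yield).
Tension yield (gross): A_g = 29×12 = 348 mm². φR_n = 0.90 × 250 × 348 = 78.3 kN.
Governing: min(143.5, 338.4, 78.3) = 78.3 kN → gross-section yield.

78.3 kN (gross-section yield governs)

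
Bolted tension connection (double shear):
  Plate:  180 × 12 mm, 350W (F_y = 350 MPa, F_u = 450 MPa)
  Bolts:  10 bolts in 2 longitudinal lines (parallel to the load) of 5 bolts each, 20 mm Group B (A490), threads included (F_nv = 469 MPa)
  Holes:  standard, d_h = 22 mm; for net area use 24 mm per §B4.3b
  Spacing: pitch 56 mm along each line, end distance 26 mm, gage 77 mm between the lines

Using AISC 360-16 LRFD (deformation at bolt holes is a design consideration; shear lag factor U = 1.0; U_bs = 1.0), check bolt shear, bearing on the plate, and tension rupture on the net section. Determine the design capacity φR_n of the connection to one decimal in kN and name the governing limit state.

534.6 kN (net-section rupture governs)

Bolt shear: A_b = π(20)²/4 = 314.16 mm². φR_n = 0.75 × 469 × 314.16 × 10 × 2 = 2210.1 kN.
Bearing (12 mm plate, F_u = 450 MPa): end bolts L_c = 26 − 22/2 = 15, R_n = min(1.2×15×12×450, 2.4×20×12×450) = 97.2 kN/bolt; interior L_c = 56 − 22 = 34, R_n = 220.32 kN/bolt. φR_n = 0.75 × (2×97.2 + 8×220.32) = 1467.7 kN.
Tension rupture (net): A_n = (180 − 2×24)×12 = 1584 mm² (U = 1.0, A_e = A_n). φR_n = 0.75 × 450 × 1584 = 534.6 kN.
Governing: min(2210.1, 1467.7, 534.6) = 534.6 kN → net-section rupture.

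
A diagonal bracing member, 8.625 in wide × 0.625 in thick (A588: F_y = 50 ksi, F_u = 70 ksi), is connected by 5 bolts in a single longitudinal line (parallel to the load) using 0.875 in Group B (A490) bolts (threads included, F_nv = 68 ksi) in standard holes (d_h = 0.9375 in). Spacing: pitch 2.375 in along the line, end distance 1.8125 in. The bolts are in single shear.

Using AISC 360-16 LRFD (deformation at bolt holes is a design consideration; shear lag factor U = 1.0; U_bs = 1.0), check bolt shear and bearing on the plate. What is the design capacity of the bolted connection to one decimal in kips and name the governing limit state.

153.3 kips (bolt shear governs)

Bolt shear: A_b = π(0.875)²/4 = 0.60132 in². φR_n = 0.75 × 68 × 0.60132 × 5 × 1 = 153.3 kips.
Bearing (0.625 in plate, F_u = 70 ksi): end bolts L_c = 1.8125 − 0.9375/2 = 1.34375, R_n = min(1.2×1.34375×0.625×70, 2.4×0.875×0.625×70) = 70.547 kips/bolt; interior L_c = 2.375 − 0.9375 = 1.4375, R_n = 75.469 kips/bolt. φR_n = 0.75 × (1×70.547 + 4×75.469) = 279.3 kips.
Governing: min(153.3, 279.3) = 153.3 kips → bolt shear.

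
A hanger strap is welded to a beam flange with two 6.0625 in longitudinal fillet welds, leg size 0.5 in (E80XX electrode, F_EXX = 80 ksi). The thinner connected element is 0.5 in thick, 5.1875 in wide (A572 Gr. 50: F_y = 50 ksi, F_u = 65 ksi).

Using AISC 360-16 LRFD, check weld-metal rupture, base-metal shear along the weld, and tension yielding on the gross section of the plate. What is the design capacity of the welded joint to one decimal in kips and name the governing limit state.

116.7 kips (gross-section yield governs)

Weld metal: throat = 0.707×0.5 = 0.3535 in, L = 2×6.0625 = 12.125 in. φR_n = 0.75 × 0.6 × 80 × 0.3535 × 12.125 = 154.3 kips.
Base metal shear (0.5 in plate): yield φR_n = 1.0×0.6×50×0.5×12.125 = 181.9 kips; rupture φR_n = 0.75×0.6×65×0.5×12.125 = 177.3 kips; take 177.3 kips (rupture).
Tension yield (gross): A_g = 5.1875×0.5 = 2.5938 in². φR_n = 0.90 × 50 × 2.5938 = 116.7 kips.
Governing: min(154.3, 177.3, 116.7) = 116.7 kips → gross-section yield.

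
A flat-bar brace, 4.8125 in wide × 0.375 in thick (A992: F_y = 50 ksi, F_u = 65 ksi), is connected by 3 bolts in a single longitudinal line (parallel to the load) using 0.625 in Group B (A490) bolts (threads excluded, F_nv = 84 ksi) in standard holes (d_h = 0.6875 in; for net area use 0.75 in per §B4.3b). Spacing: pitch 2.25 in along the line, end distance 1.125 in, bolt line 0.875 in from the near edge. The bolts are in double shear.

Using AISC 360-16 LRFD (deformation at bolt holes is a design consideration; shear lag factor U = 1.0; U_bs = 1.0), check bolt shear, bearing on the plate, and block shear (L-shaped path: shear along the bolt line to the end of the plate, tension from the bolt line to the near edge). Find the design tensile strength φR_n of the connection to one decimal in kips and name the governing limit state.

Bolt shear: A_b = π(0.625)²/4 = 0.3068 in². φR_n = 0.75 × 84 × 0.3068 × 3 × 2 = 116.0 kips.
Bearing (0.375 in plate, F_u = 65 ksi): end bolts L_c = 1.125 − 0.6875/2 = 0.78125, R_n = min(1.2×0.78125×0.375×65, 2.4×0.625×0.375×65) = 22.852 kips/bolt; interior L_c = 2.25 − 0.6875 = 1.5625, R_n = 36.563 kips/bolt. φR_n = 0.75 × (1×22.852 + 2×36.563) = 72.0 kips.
Block shear: shear path 1×[1.125+2×2.25] = 1×5.625 in, A_gv = 2.1094, A_nv = 1×(5.625 − 2.5×0.75)×0.375 = 1.4063 in²; tension to near edge: (0.875 − 0.5×0.75)×0.375 = 0.1875 in². R_n = min(0.6×65×1.4063, 0.6×50×2.1094) + 1.0×65×0.1875 = min(54.846, 63.282) + 12.188 = 67.034 kips. φR_n = 0.75 × 67.034 = 50.3 kips.
Governing: min(116.0, 72.0, 50.3) = 50.3 kips → block shear.

50.3 kips (block shear governs)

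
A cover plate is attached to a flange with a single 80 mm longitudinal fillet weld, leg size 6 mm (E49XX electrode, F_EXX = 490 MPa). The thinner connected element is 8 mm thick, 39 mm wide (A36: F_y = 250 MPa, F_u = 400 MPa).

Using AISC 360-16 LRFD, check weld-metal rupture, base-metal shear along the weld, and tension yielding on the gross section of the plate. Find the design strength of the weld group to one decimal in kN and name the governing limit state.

Weld metal: throat = 0.707×6 = 4.242 mm, L = 80 mm. φR_n = 0.75 × 0.6 × 490 × 4.242 × 80 = 74.8 kN.
Base metal shear (8 mm plate): yield φR_n = 1.0×0.6×250×8×80 = 96.0 kN; rupture φR_n = 0.75×0.6×400×8×80 = 115.2 kN; take 96.0 kN (yield).
Tension yield (gross): A_g = 39×8 = 312 mm². φR_n = 0.90 × 250 × 312 = 70.2 kN.
Governing: min(74.8, 96.0, 70.2) = 70.2 kN → gross-section yield.

70.2 kN (gross-section yield governs)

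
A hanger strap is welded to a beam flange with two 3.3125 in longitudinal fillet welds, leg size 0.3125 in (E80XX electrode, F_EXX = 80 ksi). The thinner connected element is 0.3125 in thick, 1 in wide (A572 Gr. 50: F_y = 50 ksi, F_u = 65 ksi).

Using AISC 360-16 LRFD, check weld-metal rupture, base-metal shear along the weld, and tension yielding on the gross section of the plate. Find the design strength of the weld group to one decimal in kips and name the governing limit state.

14.1 kips (gross-section yield governs)

Weld metal: throat = 0.707×0.3125 = 0.22094 in, L = 2×3.3125 = 6.625 in. φR_n = 0.75 × 0.6 × 80 × 0.22094 × 6.625 = 52.7 kips.
Base metal shear (0.3125 in plate): yield φR_n = 1.0×0.6×50×0.3125×6.625 = 62.1 kips; rupture φR_n = 0.75×0.6×65×0.3125×6.625 = 60.6 kips; take 60.6 kips (rupture).
Tension yield (gross): A_g = 1×0.3125 = 0.3125 in². φR_n = 0.90 × 50 × 0.3125 = 14.1 kips.
Governing: min(52.7, 60.6, 14.1) = 14.1 kips → gross-section yield.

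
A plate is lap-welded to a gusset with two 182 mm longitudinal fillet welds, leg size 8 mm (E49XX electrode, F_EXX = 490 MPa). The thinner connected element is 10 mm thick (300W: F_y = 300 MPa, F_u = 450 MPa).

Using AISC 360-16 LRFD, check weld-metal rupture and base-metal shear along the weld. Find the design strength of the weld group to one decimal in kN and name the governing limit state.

Weld metal: throat = 0.707×8 = 5.656 mm, L = 2×182 = 364 mm. φR_n = 0.75 × 0.6 × 490 × 5.656 × 364 = 454.0 kN.
Base metal shear (10 mm plate): yield φR_n = 1.0×0.6×300×10×364 = 655.2 kN; rupture φR_n = 0.75×0.6×450×10×364 = 737.1 kN; take 655.2 kN (yield).
Governing: min(454.0, 655.2) = 454.0 kN → weld metal.

454.0 kN (weld metal governs)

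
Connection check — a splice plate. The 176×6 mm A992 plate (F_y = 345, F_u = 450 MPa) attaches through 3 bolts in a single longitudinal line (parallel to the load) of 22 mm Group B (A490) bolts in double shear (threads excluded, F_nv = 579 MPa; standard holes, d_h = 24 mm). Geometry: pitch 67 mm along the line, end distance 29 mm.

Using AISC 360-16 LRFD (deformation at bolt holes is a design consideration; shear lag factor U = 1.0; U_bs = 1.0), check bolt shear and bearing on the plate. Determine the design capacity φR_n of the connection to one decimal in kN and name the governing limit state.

250.3 kN (bearing governs)

Bolt shear: A_b = π(22)²/4 = 380.13 mm². φR_n = 0.75 × 579 × 380.13 × 3 × 2 = 990.4 kN.
Bearing (6 mm plate, F_u = 450 MPa): end bolts L_c = 29 − 24/2 = 17, R_n = min(1.2×17×6×450, 2.4×22×6×450) = 55.08 kN/bolt; interior L_c = 67 − 24 = 43, R_n = 139.32 kN/bolt. φR_n = 0.75 × (1×55.08 + 2×139.32) = 250.3 kN.
Governing: min(990.4, 250.3) = 250.3 kN → bearing.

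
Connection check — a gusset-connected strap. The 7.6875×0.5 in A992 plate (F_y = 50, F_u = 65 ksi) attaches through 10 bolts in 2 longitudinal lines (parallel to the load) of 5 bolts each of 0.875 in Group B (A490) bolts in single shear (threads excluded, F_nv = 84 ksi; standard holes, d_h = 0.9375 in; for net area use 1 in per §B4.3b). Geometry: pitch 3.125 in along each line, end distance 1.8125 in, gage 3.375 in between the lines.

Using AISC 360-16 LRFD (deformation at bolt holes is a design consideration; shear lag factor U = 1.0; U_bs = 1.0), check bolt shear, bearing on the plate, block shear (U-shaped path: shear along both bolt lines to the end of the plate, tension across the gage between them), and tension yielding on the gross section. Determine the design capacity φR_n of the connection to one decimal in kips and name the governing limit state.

Bolt shear: A_b = π(0.875)²/4 = 0.60132 in². φR_n = 0.75 × 84 × 0.60132 × 10 × 1 = 378.8 kips.
Bearing (0.5 in plate, F_u = 65 ksi): end bolts L_c = 1.8125 − 0.9375/2 = 1.34375, R_n = min(1.2×1.34375×0.5×65, 2.4×0.875×0.5×65) = 52.406 kips/bolt; interior L_c = 3.125 − 0.9375 = 2.1875, R_n = 68.25 kips/bolt. φR_n = 0.75 × (2×52.406 + 8×68.25) = 488.1 kips.
Block shear: shear path 2×[1.8125+4×3.125] = 2×14.3125 in, A_gv = 14.313, A_nv = 2×(14.3125 − 4.5×1)×0.5 = 9.8125 in²; tension across gage: (3.375 − 1×1)×0.5 = 1.1875 in². R_n = min(0.6×65×9.8125, 0.6×50×14.313) + 1.0×65×1.1875 = min(382.69, 429.39) + 77.188 = 459.88 kips. φR_n = 0.75 × 459.88 = 344.9 kips.
Tension yield (gross): A_g = 7.6875×0.5 = 3.8438 in². φR_n = 0.90 × 50 × 3.8438 = 173.0 kips.
Governing: min(378.8, 488.1, 344.9, 173.0) = 173.0 kips → gross-section yield.

173.0 kips (gross-section yield governs)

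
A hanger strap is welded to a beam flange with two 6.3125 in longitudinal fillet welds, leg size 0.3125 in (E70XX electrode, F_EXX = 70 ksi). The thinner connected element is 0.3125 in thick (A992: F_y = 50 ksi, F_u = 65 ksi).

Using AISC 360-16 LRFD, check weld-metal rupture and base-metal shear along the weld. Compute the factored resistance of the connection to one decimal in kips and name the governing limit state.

Weld metal: throat = 0.707×0.3125 = 0.22094 in, L = 2×6.3125 = 12.625 in. φR_n = 0.75 × 0.6 × 70 × 0.22094 × 12.625 = 87.9 kips.
Base metal shear (0.3125 in plate): yield φR_n = 1.0×0.6×50×0.3125×12.625 = 118.4 kips; rupture φR_n = 0.75×0.6×65×0.3125×12.625 = 115.4 kips; take 115.4 kips (rupture).
Governing: min(87.9, 115.4) = 87.9 kips → weld metal.

87.9 kips (weld metal governs)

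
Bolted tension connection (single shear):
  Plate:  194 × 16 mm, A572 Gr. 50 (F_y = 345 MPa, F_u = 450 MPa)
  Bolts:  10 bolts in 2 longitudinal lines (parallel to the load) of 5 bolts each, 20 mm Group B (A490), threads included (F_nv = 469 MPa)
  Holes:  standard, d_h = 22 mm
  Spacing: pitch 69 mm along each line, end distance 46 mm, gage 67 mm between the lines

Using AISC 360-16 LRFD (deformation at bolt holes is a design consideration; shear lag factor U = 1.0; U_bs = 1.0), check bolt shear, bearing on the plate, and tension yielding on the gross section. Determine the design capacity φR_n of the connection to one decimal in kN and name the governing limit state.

963.8 kN (gross-section yield governs)

Bolt shear: A_b = π(20)²/4 = 314.16 mm². φR_n = 0.75 × 469 × 314.16 × 10 × 1 = 1105.1 kN.
Bearing (16 mm plate, F_u = 450 MPa): end bolts L_c = 46 − 22/2 = 35, R_n = min(1.2×35×16×450, 2.4×20×16×450) = 302.4 kN/bolt; interior L_c = 69 − 22 = 47, R_n = 345.6 kN/bolt. φR_n = 0.75 × (2×302.4 + 8×345.6) = 2527.2 kN.
Tension yield (gross): A_g = 194×16 = 3104 mm². φR_n = 0.90 × 345 × 3104 = 963.8 kN.
Governing: min(1105.1, 2527.2, 963.8) = 963.8 kN → gross-section yield.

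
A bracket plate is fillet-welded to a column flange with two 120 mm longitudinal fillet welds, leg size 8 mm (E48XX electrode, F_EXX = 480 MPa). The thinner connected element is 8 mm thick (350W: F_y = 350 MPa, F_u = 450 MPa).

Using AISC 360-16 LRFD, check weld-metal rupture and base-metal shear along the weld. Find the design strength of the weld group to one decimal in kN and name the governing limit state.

Weld metal: throat = 0.707×8 = 5.656 mm, L = 2×120 = 240 mm. φR_n = 0.75 × 0.6 × 480 × 5.656 × 240 = 293.2 kN.
Base metal shear (8 mm plate): yield φR_n = 1.0×0.6×350×8×240 = 403.2 kN; rupture φR_n = 0.75×0.6×450×8×240 = 388.8 kN; take 388.8 kN (rupture).
Governing: min(293.2, 388.8) = 293.2 kN → weld metal.

293.2 kN (weld metal governs)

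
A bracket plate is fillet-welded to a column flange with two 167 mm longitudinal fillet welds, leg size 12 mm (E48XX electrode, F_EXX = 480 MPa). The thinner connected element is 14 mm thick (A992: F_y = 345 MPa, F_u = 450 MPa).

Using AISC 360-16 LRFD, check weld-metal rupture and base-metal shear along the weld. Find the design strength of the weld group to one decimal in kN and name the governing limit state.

Weld metal: throat = 0.707×12 = 8.484 mm, L = 2×167 = 334 mm. φR_n = 0.75 × 0.6 × 480 × 8.484 × 334 = 612.1 kN.
Base metal shear (14 mm plate): yield φR_n = 1.0×0.6×345×14×334 = 967.9 kN; rupture φR_n = 0.75×0.6×450×14×334 = 946.9 kN; take 946.9 kN (rupture).
Governing: min(612.1, 946.9) = 612.1 kN → weld metal.

612.1 kN (weld metal governs)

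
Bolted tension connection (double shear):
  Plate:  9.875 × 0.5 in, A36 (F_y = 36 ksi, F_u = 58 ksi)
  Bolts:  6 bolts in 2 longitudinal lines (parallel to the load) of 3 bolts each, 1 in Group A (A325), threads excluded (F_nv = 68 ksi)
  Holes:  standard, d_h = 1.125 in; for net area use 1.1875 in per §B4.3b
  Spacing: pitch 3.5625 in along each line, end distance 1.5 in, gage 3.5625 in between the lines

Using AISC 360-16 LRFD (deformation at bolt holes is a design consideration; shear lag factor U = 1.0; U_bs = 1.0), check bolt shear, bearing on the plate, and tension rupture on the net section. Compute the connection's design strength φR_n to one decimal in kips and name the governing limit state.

163.1 kips (net-section rupture governs)

Bolt shear: A_b = π(1)²/4 = 0.7854 in². φR_n = 0.75 × 68 × 0.7854 × 6 × 2 = 480.7 kips.
Bearing (0.5 in plate, F_u = 58 ksi): end bolts L_c = 1.5 − 1.125/2 = 0.9375, R_n = min(1.2×0.9375×0.5×58, 2.4×1×0.5×58) = 32.625 kips/bolt; interior L_c = 3.5625 − 1.125 = 2.4375, R_n = 69.6 kips/bolt. φR_n = 0.75 × (2×32.625 + 4×69.6) = 257.7 kips.
Tension rupture (net): A_n = (9.875 − 2×1.1875)×0.5 = 3.75 in² (U = 1.0, A_e = A_n). φR_n = 0.75 × 58 × 3.75 = 163.1 kips.
Governing: min(480.7, 257.7, 163.1) = 163.1 kips → net-section rupture.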